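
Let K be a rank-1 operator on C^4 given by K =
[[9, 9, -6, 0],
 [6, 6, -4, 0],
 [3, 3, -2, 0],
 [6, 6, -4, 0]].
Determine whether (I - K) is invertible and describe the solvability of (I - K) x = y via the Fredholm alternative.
(I - K) is invertible (det(I - K) = -12 ≠ 0), so for every y in C^4 the equation (I - K) x = y has a unique solution.

K has rank 1, so it is an outer product K = u v^T: every row of K is a multiple of one row vector. Reading off the entries, u = (-3, -2, -1, -2) and v = (-3, -3, 2, 0) (row i of K equals u_i·v^T). A rank-one matrix u v^T satisfies K u = u (v·u) and kills the (3)-dimensional subspace v^⊥, so its characteristic polynomial is lambda^3 (lambda - v·u) with v·u = tr K = 13. Hence the eigenvalues of I - K are 1 (multiplicity 3) and 1 - (13) = -12, so det(I - K) = -12. (Direct check: I - K =
[[-8, -9, 6, 0],
 [-6, -5, 4, 0],
 [-3, -3, 3, 0],
 [-6, -6, 4, 1]]
has determinant -12.) The finite-dimensional Fredholm alternative says: either (I - K) is invertible, or ker(I - K) ≠ {0} and then range(I - K) = ker((I - K)^*)^⊥, with dim ker(I - K) = dim ker((I - K)^*). Since det(I - K) ≠ 0, 1 is not an eigenvalue of K and ker(I - K) = {0}, so we are in the first case: for every y there is a unique x = (I - K)^(-1) y. Explicitly, by the Sherman–Morrison formula, (I - u v^T)^(-1) = I + u v^T/(1 - v·u), i.e. (I - K)^(-1) = I + K/(-12).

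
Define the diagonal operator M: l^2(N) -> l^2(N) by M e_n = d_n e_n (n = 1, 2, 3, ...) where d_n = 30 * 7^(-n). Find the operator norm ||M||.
||M|| = 30/7 (attained at n = 1)

For M diagonal, ||M|| = sup_n |d_n|. The sequence d_n = 30 * 7^(-n) is positive and strictly decreasing (ratio 7^(-1) < 1), so the supremum is d_1 = 30/7. Hence ||M|| = 30/7.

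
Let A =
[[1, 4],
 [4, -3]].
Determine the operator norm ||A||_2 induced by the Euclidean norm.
||A||_2 = sqrt((42 + sqrt(320))/2) ≈ 5.4721 (= sqrt(largest eigenvalue of A^T A))

||A||_2 = sigma_max(A) = sqrt(lambda_max(A^T A)). Form the symmetric matrix M = A^T A =
[[17, -8],
 [-8, 25]].
Its characteristic polynomial (trace, determinant of M give the coefficients) is
  p(λ) = det(λ I - M) = λ^2 - 42λ + 361.
For λ^2 - 42λ + 361 the discriminant is 320. It is nonnegative but not a perfect square, so the roots are real and irrational: λ = (42 ± sqrt(320))/2 ≈ 29.9443, 12.0557.
So the eigenvalues of A^T A are ≈ 12.0557, 29.9443 (all ≥ 0, as they must be for A^T A). The largest is λ_max = (42 + sqrt(320))/2 ≈ 29.9443, hence ||A||_2 = sqrt(λ_max) = sqrt((42 + sqrt(320))/2) ≈ 5.4721.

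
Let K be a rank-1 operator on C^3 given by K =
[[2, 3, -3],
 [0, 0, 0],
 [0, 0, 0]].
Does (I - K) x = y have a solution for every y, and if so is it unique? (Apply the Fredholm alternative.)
(I - K) is invertible (det(I - K) = -1 ≠ 0), so for every y in C^3 the equation (I - K) x = y has a unique solution.

K has rank 1, so it is an outer product K = u v^T: every row of K is a multiple of one row vector. Reading off the entries, u = (1, 0, 0) and v = (2, 3, -3) (row i of K equals u_i·v^T). A rank-one matrix u v^T satisfies K u = u (v·u) and kills the (2)-dimensional subspace v^⊥, so its characteristic polynomial is lambda^2 (lambda - v·u) with v·u = tr K = 2. Hence the eigenvalues of I - K are 1 (multiplicity 2) and 1 - (2) = -1, so det(I - K) = -1. (Direct check: I - K =
[[-1, -3, 3],
 [0, 1, 0],
 [0, 0, 1]]
has determinant -1.) The finite-dimensional Fredholm alternative says: either (I - K) is invertible, or ker(I - K) ≠ {0} and then range(I - K) = ker((I - K)^*)^⊥, with dim ker(I - K) = dim ker((I - K)^*). Since det(I - K) ≠ 0, 1 is not an eigenvalue of K and ker(I - K) = {0}, so we are in the first case: for every y there is a unique x = (I - K)^(-1) y. Explicitly, by the Sherman–Morrison formula, (I - u v^T)^(-1) = I + u v^T/(1 - v·u), i.e. (I - K)^(-1) = I - K.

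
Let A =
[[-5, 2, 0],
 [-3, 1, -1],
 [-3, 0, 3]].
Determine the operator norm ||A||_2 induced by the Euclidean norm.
||A||_2 ≈ 6.9142 (= sqrt(largest eigenvalue of A^T A))

||A||_2 = sigma_max(A) = sqrt(lambda_max(A^T A)). Form the symmetric matrix M = A^T A =
[[43, -13, -6],
 [-13, 5, -1],
 [-6, -1, 10]].
Its characteristic polynomial (trace, sum of principal 2x2 minors, determinant of M give the coefficients) is
  p(λ) = det(λ I - M) = λ^3 - 58λ^2 + 489λ - 81.
No integer candidate from the rational root theorem (±divisors of 81) is a root, so the roots are irrational. The cubic discriminant is Δ = 314640729 > 0, so there are three distinct real roots. p(0) = -81 and p(1) = 351 have opposite signs, so a root lies in (0, 1); Newton's method refines it to λ ≈ 0.169. p(10) = 9 and p(11) = -389 have opposite signs, so a root lies in (10, 11); Newton's method refines it to λ ≈ 10.0242. p(47) = -1397 and p(48) = 351 have opposite signs, so a root lies in (47, 48); Newton's method refines it to λ ≈ 47.8068. Check (Vieta): the three roots sum to 58, matching tr M = 58.
So the eigenvalues of A^T A are ≈ 0.169, 10.0242, 47.8068 (all ≥ 0, as they must be for A^T A). The largest is λ_max ≈ 47.8068, hence ||A||_2 = sqrt(λ_max) ≈ 6.9142.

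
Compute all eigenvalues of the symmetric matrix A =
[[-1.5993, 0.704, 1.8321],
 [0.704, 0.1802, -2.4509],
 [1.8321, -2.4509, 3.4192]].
sigma(A) ≈ {-3, 0, 5}

A is real symmetric, so its spectrum consists of real eigenvalues. Expanding the characteristic polynomial of the displayed matrix gives
  det(λ I - A) = p(λ) = λ^3 + (-2)λ^2 + (-15)λ + (0).
Solving p(λ) = 0 yields eigenvalues ≈ -3, 0, 5. (A is shown rounded to 4 decimals, so these recover the underlying integer eigenvalues to within that precision.)
Verification: the trace of A = 2 equals the sum of eigenvalues 2, and det(A) ≈ -0.0003 matches the eigenvalue product 0.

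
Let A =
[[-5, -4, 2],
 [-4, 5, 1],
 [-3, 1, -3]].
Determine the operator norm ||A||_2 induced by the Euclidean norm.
||A||_2 ≈ 7.1591 (= sqrt(largest eigenvalue of A^T A))

||A||_2 = sigma_max(A) = sqrt(lambda_max(A^T A)). Form the symmetric matrix M = A^T A =
[[50, -3, -5],
 [-3, 42, -6],
 [-5, -6, 14]].
Its characteristic polynomial (trace, sum of principal 2x2 minors, determinant of M give the coefficients) is
  p(λ) = det(λ I - M) = λ^3 - 106λ^2 + 3318λ - 26244.
No integer candidate from the rational root theorem (±divisors of 26244) is a root, so the roots are irrational. The cubic discriminant is Δ = 105189984 > 0, so there are three distinct real roots. p(11) = -1241 and p(12) = 36 have opposite signs, so a root lies in (11, 12); Newton's method refines it to λ ≈ 11.9702. p(42) = 216 and p(43) = -57 have opposite signs, so a root lies in (42, 43); Newton's method refines it to λ ≈ 42.7774. p(51) = -81 and p(52) = 276 have opposite signs, so a root lies in (51, 52); Newton's method refines it to λ ≈ 51.2524. Check (Vieta): the three roots sum to 106, matching tr M = 106.
So the eigenvalues of A^T A are ≈ 11.9702, 42.7774, 51.2524 (all ≥ 0, as they must be for A^T A). The largest is λ_max ≈ 51.2524, hence ||A||_2 = sqrt(λ_max) ≈ 7.1591.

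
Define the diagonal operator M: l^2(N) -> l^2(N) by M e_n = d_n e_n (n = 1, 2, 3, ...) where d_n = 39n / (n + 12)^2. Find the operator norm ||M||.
||M|| = 13/16 (attained at n = 12)

For M diagonal, ||M|| = sup_n |d_n|. Treat f(x) = 39x / (x + 12)^2 for real x > 0. By the quotient rule, f'(x) = 39(12 - x)/(x + 12)^3, which is positive for x < 12 and negative for x > 12. So f has a unique maximum at x = 12, and since 12 is a positive integer, the supremum over n ≥ 1 is attained at n = 12: d_12 = 39·12/(12 + 12)^2 = 39·12/576 = 13/16. Hence ||M|| = 13/16.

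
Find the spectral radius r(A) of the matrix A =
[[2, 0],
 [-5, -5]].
r(A) = 5

The eigenvalues of A are the roots of its characteristic polynomial. With M = A (coefficients from the trace and determinant):
  p(λ) = det(λ I - M) = λ^2 + 3λ - 10.
For λ^2 + 3λ - 10 the discriminant is 49. It is a perfect square (7^2), so the roots are rational: λ = (-3 ± 7)/2 = 2, -5.
Thus the eigenvalues (to 4 decimals) are 2 (modulus 2); -5 (modulus 5). The spectral radius is the largest modulus: r(A) = 5. (Cross-check: r(A) ≤ ||A||_2 ≈ 7.2166; equality holds whenever A is normal, though it can also hold for some non-normal A.)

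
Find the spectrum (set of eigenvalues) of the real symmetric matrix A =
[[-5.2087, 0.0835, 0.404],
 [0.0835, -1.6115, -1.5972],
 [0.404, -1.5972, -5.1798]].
sigma(A) ≈ {-6, -5, -1}

A is real symmetric, so its spectrum consists of real eigenvalues. Expanding the characteristic polynomial of the displayed matrix gives
  det(λ I - A) = p(λ) = λ^3 + (12)λ^2 + (41)λ + (30).
Solving p(λ) = 0 yields eigenvalues ≈ -6, -5, -1. (A is shown rounded to 4 decimals, so these recover the underlying integer eigenvalues to within that precision.)
Verification: the trace of A = -12 equals the sum of eigenvalues -12, and det(A) ≈ -29.9993 matches the eigenvalue product -30.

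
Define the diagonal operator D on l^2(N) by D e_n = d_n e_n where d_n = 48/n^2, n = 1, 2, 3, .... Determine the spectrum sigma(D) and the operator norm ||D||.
sigma(D) = {48/n^2 : n ≥ 1} ∪ {0}; ||D|| = 48

A bounded diagonal operator on l^2 with diagonal entries d_n has spectrum equal to the closure of {d_n : n ≥ 1}: every d_n is an eigenvalue (with eigenvector e_n), so {d_n} ⊂ sigma(D); the spectrum is closed, so its closure is too; and for lambda not in the closure, (D - lambda I) has bounded inverse (the diagonal entries 1/(d_n - lambda) are bounded). For our sequence d_n = 48/n^2, n = 1, 2, 3, ...:
  - {d_n} = {48/n^2 : n ≥ 1}; the only limit point is 0
  - closure = {48/n^2 : n ≥ 1} ∪ {0}
For the norm: a diagonal operator has ||D|| = sup_n |d_n|. Here d_n = 48/n^2 is positive and decreasing, so sup_n |d_n| = d_1 = 48. So ||D|| = 48.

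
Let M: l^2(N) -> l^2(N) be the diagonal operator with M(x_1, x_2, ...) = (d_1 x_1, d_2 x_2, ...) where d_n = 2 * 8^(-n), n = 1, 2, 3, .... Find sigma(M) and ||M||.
sigma(M) = {2 * 8^(-n) : n ≥ 1} ∪ {0}; ||M|| = 1/4

A bounded diagonal operator on l^2 with diagonal entries d_n has spectrum equal to the closure of {d_n : n ≥ 1}: every d_n is an eigenvalue (with eigenvector e_n), so {d_n} ⊂ sigma(M); the spectrum is closed, so its closure is too; and for lambda not in the closure, (M - lambda I) has bounded inverse (the diagonal entries 1/(d_n - lambda) are bounded). For our sequence d_n = 2 * 8^(-n), n = 1, 2, 3, ...:
  - {d_n} = {2 * 8^(-n) : n ≥ 1}; the only limit point is 0
  - closure = {2 * 8^(-n) : n ≥ 1} ∪ {0}
For the norm: a diagonal operator has ||M|| = sup_n |d_n|. Here d_n = 2 * 8^(-n) is positive and decreasing, so sup_n |d_n| = d_1 = 2/8 = 1/4. So ||M|| = 1/4.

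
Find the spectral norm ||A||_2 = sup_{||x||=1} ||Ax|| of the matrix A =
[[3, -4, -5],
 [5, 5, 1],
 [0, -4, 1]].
||A||_2 ≈ 8.3288 (= sqrt(largest eigenvalue of A^T A))

||A||_2 = sigma_max(A) = sqrt(lambda_max(A^T A)). Form the symmetric matrix M = A^T A =
[[34, 13, -10],
 [13, 57, 21],
 [-10, 21, 27]].
Its characteristic polynomial (trace, sum of principal 2x2 minors, determinant of M give the coefficients) is
  p(λ) = det(λ I - M) = λ^3 - 118λ^2 + 3685λ - 21609.
No integer candidate from the rational root theorem (±divisors of 21609) is a root, so the roots are irrational. The cubic discriminant is Δ = 3426965121 > 0, so there are three distinct real roots. p(7) = -1253 and p(8) = 831 have opposite signs, so a root lies in (7, 8); Newton's method refines it to λ ≈ 7.5902. p(41) = 39 and p(42) = -903 have opposite signs, so a root lies in (41, 42); Newton's method refines it to λ ≈ 41.0411. p(69) = -633 and p(70) = 1141 have opposite signs, so a root lies in (69, 70); Newton's method refines it to λ ≈ 69.3687. Check (Vieta): the three roots sum to 118, matching tr M = 118.
So the eigenvalues of A^T A are ≈ 7.5902, 41.0411, 69.3687 (all ≥ 0, as they must be for A^T A). The largest is λ_max ≈ 69.3687, hence ||A||_2 = sqrt(λ_max) ≈ 8.3288.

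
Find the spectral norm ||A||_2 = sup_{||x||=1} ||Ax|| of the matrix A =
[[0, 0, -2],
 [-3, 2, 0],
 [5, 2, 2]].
||A||_2 ≈ 6.1853 (= sqrt(largest eigenvalue of A^T A))

||A||_2 = sigma_max(A) = sqrt(lambda_max(A^T A)). Form the symmetric matrix M = A^T A =
[[34, 4, 10],
 [4, 8, 4],
 [10, 4, 8]].
Its characteristic polynomial (trace, sum of principal 2x2 minors, determinant of M give the coefficients) is
  p(λ) = det(λ I - M) = λ^3 - 50λ^2 + 476λ - 1024.
No integer candidate from the rational root theorem (±divisors of 1024) is a root, so the roots are irrational. The cubic discriminant is Δ = 33409344 > 0, so there are three distinct real roots. p(3) = -19 and p(4) = 144 have opposite signs, so a root lies in (3, 4); Newton's method refines it to λ ≈ 3.0954. p(8) = 96 and p(9) = -61 have opposite signs, so a root lies in (8, 9); Newton's method refines it to λ ≈ 8.6469. p(38) = -264 and p(39) = 809 have opposite signs, so a root lies in (38, 39); Newton's method refines it to λ ≈ 38.2577. Check (Vieta): the three roots sum to 50, matching tr M = 50.
So the eigenvalues of A^T A are ≈ 3.0954, 8.6469, 38.2577 (all ≥ 0, as they must be for A^T A). The largest is λ_max ≈ 38.2577, hence ||A||_2 = sqrt(λ_max) ≈ 6.1853.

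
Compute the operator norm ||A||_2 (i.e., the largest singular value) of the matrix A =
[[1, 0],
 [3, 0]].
||A||_2 = sqrt(10) ≈ 3.1623 (= sqrt(largest eigenvalue of A^T A))

||A||_2 = sigma_max(A) = sqrt(lambda_max(A^T A)). Form the symmetric matrix M = A^T A =
[[10, 0],
 [0, 0]].
Its characteristic polynomial (trace, determinant of M give the coefficients) is
  p(λ) = det(λ I - M) = λ^2 - 10λ.
For λ^2 - 10λ the discriminant is 100. It is a perfect square (10^2), so the roots are rational: λ = (10 ± 10)/2 = 10, 0.
So the eigenvalues of A^T A are ≈ 0, 10 (all ≥ 0, as they must be for A^T A). The largest is λ_max = 10, hence ||A||_2 = sqrt(λ_max) = sqrt(10) ≈ 3.1623.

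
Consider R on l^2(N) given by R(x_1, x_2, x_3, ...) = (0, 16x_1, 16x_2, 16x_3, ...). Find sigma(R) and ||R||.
sigma(R) = closed disk {z in C : |z| ≤ 16}; ||R|| = 16

Note R = 16·U where U is the unit right shift (U x)_k = x_{k-1} (with x_0 := 0); so ||R|| = 16||U|| and sigma(R) = 16·sigma(U). ||R x||^2 = sum_{k≥1} |16x_k|^2 = 256||x||^2, so ||R|| = 16 and sigma(R) ⊂ {|z| ≤ 16}. For any |lambda| < 16, the equation (R - lambda I) x = 0 forces x_1 = 0, then 16x_k = lambda x_{k+1} ⇒ x = 0, so R has no eigenvalues. But (R - lambda I) is not surjective for |lambda| < 16: solving (R - lambda I) x = e_1 would require x_n proportional to (lambda/16)^(-n), which is not in l^2. So every |lambda| < 16 lies in the residual spectrum. The boundary |lambda| = 16 is in the approximate point spectrum (the spectrum is closed). Hence sigma(R) is the closed disk of radius 16.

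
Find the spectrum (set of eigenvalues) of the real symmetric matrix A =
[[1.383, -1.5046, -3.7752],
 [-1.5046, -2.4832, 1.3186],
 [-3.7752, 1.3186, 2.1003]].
sigma(A) ≈ {-3, -2, 6}

A is real symmetric, so its spectrum consists of real eigenvalues. Expanding the characteristic polynomial of the displayed matrix gives
  det(λ I - A) = p(λ) = λ^3 + (-1)λ^2 + (-24)λ + (-35.9983).
Solving p(λ) = 0 yields eigenvalues ≈ -3, -2, 6. (A is shown rounded to 4 decimals, so these recover the underlying integer eigenvalues to within that precision.)
Verification: the trace of A = 1 equals the sum of eigenvalues 1, and det(A) ≈ 35.9983 matches the eigenvalue product 36.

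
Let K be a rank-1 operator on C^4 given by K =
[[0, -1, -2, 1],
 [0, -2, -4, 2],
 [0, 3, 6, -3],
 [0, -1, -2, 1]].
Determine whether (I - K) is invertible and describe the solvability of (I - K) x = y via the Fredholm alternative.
(I - K) is invertible (det(I - K) = -4 ≠ 0), so for every y in C^4 the equation (I - K) x = y has a unique solution.

K has rank 1, so it is an outer product K = u v^T: every row of K is a multiple of one row vector. Reading off the entries, u = (-1, -2, 3, -1) and v = (0, 1, 2, -1) (row i of K equals u_i·v^T). A rank-one matrix u v^T satisfies K u = u (v·u) and kills the (3)-dimensional subspace v^⊥, so its characteristic polynomial is lambda^3 (lambda - v·u) with v·u = tr K = 5. Hence the eigenvalues of I - K are 1 (multiplicity 3) and 1 - (5) = -4, so det(I - K) = -4. (Direct check: I - K =
[[1, 1, 2, -1],
 [0, 3, 4, -2],
 [0, -3, -5, 3],
 [0, 1, 2, 0]]
has determinant -4.) The finite-dimensional Fredholm alternative says: either (I - K) is invertible, or ker(I - K) ≠ {0} and then range(I - K) = ker((I - K)^*)^⊥, with dim ker(I - K) = dim ker((I - K)^*). Since det(I - K) ≠ 0, 1 is not an eigenvalue of K and ker(I - K) = {0}, so we are in the first case: for every y there is a unique x = (I - K)^(-1) y. Explicitly, by the Sherman–Morrison formula, (I - u v^T)^(-1) = I + u v^T/(1 - v·u), i.e. (I - K)^(-1) = I + K/(-4).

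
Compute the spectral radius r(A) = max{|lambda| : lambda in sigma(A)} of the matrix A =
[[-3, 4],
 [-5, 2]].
r(A) = sqrt(14) ≈ 3.7417

The eigenvalues of A are the roots of its characteristic polynomial. With M = A (coefficients from the trace and determinant):
  p(λ) = det(λ I - M) = λ^2 + λ + 14.
For λ^2 + λ + 14 the discriminant is -55. It is negative, so the roots are the complex-conjugate pair λ = -1/2 ± (sqrt(55)/2) i ≈ -0.5 ± 3.7081i. For a conjugate pair the product of the roots equals the constant term, so |λ|^2 = 14 and |λ| = sqrt(14) ≈ 3.7417.
Thus the eigenvalues (to 4 decimals) are -0.5 ± 3.7081i (modulus 3.7417). The spectral radius is the largest modulus: r(A) = sqrt(14) ≈ 3.7417. (Cross-check: r(A) ≤ ||A||_2 ≈ 7.0772; equality holds whenever A is normal, though it can also hold for some non-normal A.)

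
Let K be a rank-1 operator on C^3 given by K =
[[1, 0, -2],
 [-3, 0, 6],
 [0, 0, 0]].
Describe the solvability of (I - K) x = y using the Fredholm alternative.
(I - K) is singular (det(I - K) = 0, i.e. 1 ∈ sigma(K)). (I - K) x = y is solvable iff y ⊥ ker((I - K)^*) = span{(1, 0, -2)}, i.e. iff y_1 - 2y_3 = 0. When solvable, the solutions are x = y + c·(1, -3, 0), c arbitrary (ker(I - K) = span{(1, -3, 0)}, dimension 1).

K has rank 1, so it is an outer product K = u v^T: every row of K is a multiple of one row vector. Reading off the entries, u = (1, -3, 0) and v = (1, 0, -2) (row i of K equals u_i·v^T). A rank-one matrix u v^T satisfies K u = u (v·u) and kills the (2)-dimensional subspace v^⊥, so its characteristic polynomial is lambda^2 (lambda - v·u) with v·u = tr K = 1. Hence the eigenvalues of I - K are 1 (multiplicity 2) and 1 - (1) = 0, so det(I - K) = 0. (Direct check: I - K =
[[0, 0, 2],
 [3, 1, -6],
 [0, 0, 1]]
has determinant 0.) So 1 is an eigenvalue of K and (I - K) is not invertible. The finite-dimensional Fredholm alternative says: either (I - K) is invertible, or ker(I - K) ≠ {0} and then range(I - K) = ker((I - K)^*)^⊥, with dim ker(I - K) = dim ker((I - K)^*). We are in the second case, so we need both kernels. Kernel of I - K: (I - K) u = u - u (v·u) = u - u = 0, so ker(I - K) = span{u} = span{(1, -3, 0)} (it is exactly 1-dimensional because rank(I - K) = 2). Kernel of the adjoint: K is real, so (I - K)^* = I - K^T = I - v u^T, and (I - v u^T) v = v - v (u·v) = 0; hence ker((I - K)^*) = span{v} = span{(1, 0, -2)}. Therefore (I - K) x = y is solvable iff <y, v> = 0, i.e. iff y_1 - 2y_3 = 0. When this holds, K y = u (v·y) = 0, so (I - K) y = y and x = y is a particular solution; the full solution set is the line x = y + c·u = y + c·(1, -3, 0), c ∈ C.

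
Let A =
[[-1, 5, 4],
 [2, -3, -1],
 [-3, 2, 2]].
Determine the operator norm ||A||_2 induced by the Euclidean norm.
||A||_2 ≈ 8.131 (= sqrt(largest eigenvalue of A^T A))

||A||_2 = sigma_max(A) = sqrt(lambda_max(A^T A)). Form the symmetric matrix M = A^T A =
[[14, -17, -12],
 [-17, 38, 27],
 [-12, 27, 21]].
Its characteristic polynomial (trace, sum of principal 2x2 minors, determinant of M give the coefficients) is
  p(λ) = det(λ I - M) = λ^3 - 73λ^2 + 462λ - 441.
No integer candidate from the rational root theorem (±divisors of 441) is a root, so the roots are irrational. The cubic discriminant is Δ = 319238577 > 0, so there are three distinct real roots. p(1) = -51 and p(2) = 199 have opposite signs, so a root lies in (1, 2); Newton's method refines it to λ ≈ 1.1659. p(5) = 169 and p(6) = -81 have opposite signs, so a root lies in (5, 6); Newton's method refines it to λ ≈ 5.7213. p(66) = -441 and p(67) = 3579 have opposite signs, so a root lies in (66, 67); Newton's method refines it to λ ≈ 66.1128. Check (Vieta): the three roots sum to 73, matching tr M = 73.
So the eigenvalues of A^T A are ≈ 1.1659, 5.7213, 66.1128 (all ≥ 0, as they must be for A^T A). The largest is λ_max ≈ 66.1128, hence ||A||_2 = sqrt(λ_max) ≈ 8.131.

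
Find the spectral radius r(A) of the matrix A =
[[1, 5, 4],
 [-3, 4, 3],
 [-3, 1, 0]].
r(A) ≈ 5.4908

The eigenvalues of A are the roots of its characteristic polynomial. With M = A (coefficients from the trace, the sum of principal 2x2 minors, and det A):
  p(λ) = det(λ I - M) = λ^3 - 5λ^2 + 28λ + 12.
No integer candidate from the rational root theorem (±divisors of 12) is a root, so the roots are irrational. The cubic discriminant is Δ = -96336 < 0, so there is one real root and a complex-conjugate pair. p(-1) = -22 and p(0) = 12 have opposite signs, so a root lies in (-1, 0); Newton's method refines it to λ ≈ -0.398. Dividing out (λ - (-0.398)) leaves approximately λ^2 - 5.398λ + 30.1486. For λ^2 - 5.398λ + 30.1486 the discriminant is -91.4556. It is negative, so the remaining roots are the complex-conjugate pair λ ≈ 2.699 ± 4.7816i. Their product equals the constant term, so |λ|^2 ≈ 30.1486 and |λ| ≈ 5.4908.
Thus the eigenvalues (to 4 decimals) are -0.398 (modulus 0.398); 2.699 ± 4.7816i (modulus 5.4908). The spectral radius is the largest modulus: r(A) ≈ 5.4908. (Cross-check: r(A) ≤ ||A||_2 ≈ 8.3079; equality holds whenever A is normal, though it can also hold for some non-normal A.)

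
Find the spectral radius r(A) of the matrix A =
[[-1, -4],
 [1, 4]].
r(A) = 3

The eigenvalues of A are the roots of its characteristic polynomial. With M = A (coefficients from the trace and determinant):
  p(λ) = det(λ I - M) = λ^2 - 3λ.
For λ^2 - 3λ the discriminant is 9. It is a perfect square (3^2), so the roots are rational: λ = (3 ± 3)/2 = 3, 0.
Thus the eigenvalues (to 4 decimals) are 3 (modulus 3); 0 (modulus 0). The spectral radius is the largest modulus: r(A) = 3. (Cross-check: r(A) ≤ ||A||_2 ≈ 5.831; equality holds whenever A is normal, though it can also hold for some non-normal A.)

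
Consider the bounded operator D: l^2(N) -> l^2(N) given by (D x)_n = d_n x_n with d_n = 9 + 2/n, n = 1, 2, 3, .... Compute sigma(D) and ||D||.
sigma(D) = {9 + 2/n : n ≥ 1} ∪ {9}; ||D|| = 11

A bounded diagonal operator on l^2 with diagonal entries d_n has spectrum equal to the closure of {d_n : n ≥ 1}: every d_n is an eigenvalue (with eigenvector e_n), so {d_n} ⊂ sigma(D); the spectrum is closed, so its closure is too; and for lambda not in the closure, (D - lambda I) has bounded inverse (the diagonal entries 1/(d_n - lambda) are bounded). For our sequence d_n = 9 + 2/n, n = 1, 2, 3, ...:
  - {d_n} = {9 + 2/n : n ≥ 1}; the only limit point is 9
  - closure = {9 + 2/n : n ≥ 1} ∪ {9}
For the norm: a diagonal operator has ||D|| = sup_n |d_n|. Here d_n = 9 + 2/n is positive and decreasing, so sup_n |d_n| = d_1 = 9 + 2 = 11. So ||D|| = 11.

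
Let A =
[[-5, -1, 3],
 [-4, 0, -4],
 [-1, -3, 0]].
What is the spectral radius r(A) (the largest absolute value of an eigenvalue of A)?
r(A) = sqrt(23) ≈ 4.7958

The eigenvalues of A are the roots of its characteristic polynomial. With M = A (coefficients from the trace, the sum of principal 2x2 minors, and det A):
  p(λ) = det(λ I - M) = λ^3 + 5λ^2 - 13λ - 92.
By the rational root theorem any rational root is an integer divisor of 92. Testing λ = 4: p(4) = 64 + 80 - 52 - 92 = 0, so λ = 4 is a root. Dividing out (λ - 4) leaves p(λ) = (λ - 4)(λ^2 + 9λ + 23). For λ^2 + 9λ + 23 the discriminant is -11. It is negative, so the roots are the complex-conjugate pair λ = -9/2 ± (sqrt(11)/2) i ≈ -4.5 ± 1.6583i. For a conjugate pair the product of the roots equals the constant term, so |λ|^2 = 23 and |λ| = sqrt(23) ≈ 4.7958.
Thus the eigenvalues (to 4 decimals) are -4.5 ± 1.6583i (modulus 4.7958); 4 (modulus 4). The spectral radius is the largest modulus: r(A) = sqrt(23) ≈ 4.7958. (Cross-check: r(A) ≤ ||A||_2 ≈ 6.6252; equality holds whenever A is normal, though it can also hold for some non-normal A.)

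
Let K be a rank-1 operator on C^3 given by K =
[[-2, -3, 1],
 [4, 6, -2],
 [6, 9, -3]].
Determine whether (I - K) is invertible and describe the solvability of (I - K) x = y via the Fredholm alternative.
(I - K) is singular (det(I - K) = 0, i.e. 1 ∈ sigma(K)). (I - K) x = y is solvable iff y ⊥ ker((I - K)^*) = span{(-2, -3, 1)}, i.e. iff -2y_1 - 3y_2 + y_3 = 0. When solvable, the solutions are x = y + c·(1, -2, -3), c arbitrary (ker(I - K) = span{(1, -2, -3)}, dimension 1).

K has rank 1, so it is an outer product K = u v^T: every row of K is a multiple of one row vector. Reading off the entries, u = (1, -2, -3) and v = (-2, -3, 1) (row i of K equals u_i·v^T). A rank-one matrix u v^T satisfies K u = u (v·u) and kills the (2)-dimensional subspace v^⊥, so its characteristic polynomial is lambda^2 (lambda - v·u) with v·u = tr K = 1. Hence the eigenvalues of I - K are 1 (multiplicity 2) and 1 - (1) = 0, so det(I - K) = 0. (Direct check: I - K =
[[3, 3, -1],
 [-4, -5, 2],
 [-6, -9, 4]]
has determinant 0.) So 1 is an eigenvalue of K and (I - K) is not invertible. The finite-dimensional Fredholm alternative says: either (I - K) is invertible, or ker(I - K) ≠ {0} and then range(I - K) = ker((I - K)^*)^⊥, with dim ker(I - K) = dim ker((I - K)^*). We are in the second case, so we need both kernels. Kernel of I - K: (I - K) u = u - u (v·u) = u - u = 0, so ker(I - K) = span{u} = span{(1, -2, -3)} (it is exactly 1-dimensional because rank(I - K) = 2). Kernel of the adjoint: K is real, so (I - K)^* = I - K^T = I - v u^T, and (I - v u^T) v = v - v (u·v) = 0; hence ker((I - K)^*) = span{v} = span{(-2, -3, 1)}. Therefore (I - K) x = y is solvable iff <y, v> = 0, i.e. iff -2y_1 - 3y_2 + y_3 = 0. When this holds, K y = u (v·y) = 0, so (I - K) y = y and x = y is a particular solution; the full solution set is the line x = y + c·u = y + c·(1, -2, -3), c ∈ C.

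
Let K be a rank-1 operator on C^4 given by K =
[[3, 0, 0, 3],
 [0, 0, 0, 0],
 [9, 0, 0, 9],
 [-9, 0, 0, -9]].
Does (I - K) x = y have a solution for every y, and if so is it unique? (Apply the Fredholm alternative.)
(I - K) is invertible (det(I - K) = 7 ≠ 0), so for every y in C^4 the equation (I - K) x = y has a unique solution.

K has rank 1, so it is an outer product K = u v^T: every row of K is a multiple of one row vector. Reading off the entries, u = (1, 0, 3, -3) and v = (3, 0, 0, 3) (row i of K equals u_i·v^T). A rank-one matrix u v^T satisfies K u = u (v·u) and kills the (3)-dimensional subspace v^⊥, so its characteristic polynomial is lambda^3 (lambda - v·u) with v·u = tr K = -6. Hence the eigenvalues of I - K are 1 (multiplicity 3) and 1 - (-6) = 7, so det(I - K) = 7. (Direct check: I - K =
[[-2, 0, 0, -3],
 [0, 1, 0, 0],
 [-9, 0, 1, -9],
 [9, 0, 0, 10]]
has determinant 7.) The finite-dimensional Fredholm alternative says: either (I - K) is invertible, or ker(I - K) ≠ {0} and then range(I - K) = ker((I - K)^*)^⊥, with dim ker(I - K) = dim ker((I - K)^*). Since det(I - K) ≠ 0, 1 is not an eigenvalue of K and ker(I - K) = {0}, so we are in the first case: for every y there is a unique x = (I - K)^(-1) y. Explicitly, by the Sherman–Morrison formula, (I - u v^T)^(-1) = I + u v^T/(1 - v·u), i.e. (I - K)^(-1) = I + K/(7).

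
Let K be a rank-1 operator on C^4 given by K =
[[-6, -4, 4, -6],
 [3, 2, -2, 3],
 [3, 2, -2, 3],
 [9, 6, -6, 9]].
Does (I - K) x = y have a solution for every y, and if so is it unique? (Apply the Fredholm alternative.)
(I - K) is invertible (det(I - K) = -2 ≠ 0), so for every y in C^4 the equation (I - K) x = y has a unique solution.

K has rank 1, so it is an outer product K = u v^T: every row of K is a multiple of one row vector. Reading off the entries, u = (-2, 1, 1, 3) and v = (3, 2, -2, 3) (row i of K equals u_i·v^T). A rank-one matrix u v^T satisfies K u = u (v·u) and kills the (3)-dimensional subspace v^⊥, so its characteristic polynomial is lambda^3 (lambda - v·u) with v·u = tr K = 3. Hence the eigenvalues of I - K are 1 (multiplicity 3) and 1 - (3) = -2, so det(I - K) = -2. (Direct check: I - K =
[[7, 4, -4, 6],
 [-3, -1, 2, -3],
 [-3, -2, 3, -3],
 [-9, -6, 6, -8]]
has determinant -2.) The finite-dimensional Fredholm alternative says: either (I - K) is invertible, or ker(I - K) ≠ {0} and then range(I - K) = ker((I - K)^*)^⊥, with dim ker(I - K) = dim ker((I - K)^*). Since det(I - K) ≠ 0, 1 is not an eigenvalue of K and ker(I - K) = {0}, so we are in the first case: for every y there is a unique x = (I - K)^(-1) y. Explicitly, by the Sherman–Morrison formula, (I - u v^T)^(-1) = I + u v^T/(1 - v·u), i.e. (I - K)^(-1) = I + K/(-2).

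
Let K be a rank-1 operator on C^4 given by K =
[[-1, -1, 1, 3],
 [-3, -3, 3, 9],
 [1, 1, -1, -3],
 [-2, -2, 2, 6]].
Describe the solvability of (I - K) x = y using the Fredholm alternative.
(I - K) is singular (det(I - K) = 0, i.e. 1 ∈ sigma(K)). (I - K) x = y is solvable iff y ⊥ ker((I - K)^*) = span{(-1, -1, 1, 3)}, i.e. iff -y_1 - y_2 + y_3 + 3y_4 = 0. When solvable, the solutions are x = y + c·(1, 3, -1, 2), c arbitrary (ker(I - K) = span{(1, 3, -1, 2)}, dimension 1).

K has rank 1, so it is an outer product K = u v^T: every row of K is a multiple of one row vector. Reading off the entries, u = (1, 3, -1, 2) and v = (-1, -1, 1, 3) (row i of K equals u_i·v^T). A rank-one matrix u v^T satisfies K u = u (v·u) and kills the (3)-dimensional subspace v^⊥, so its characteristic polynomial is lambda^3 (lambda - v·u) with v·u = tr K = 1. Hence the eigenvalues of I - K are 1 (multiplicity 3) and 1 - (1) = 0, so det(I - K) = 0. (Direct check: I - K =
[[2, 1, -1, -3],
 [3, 4, -3, -9],
 [-1, -1, 2, 3],
 [2, 2, -2, -5]]
has determinant 0.) So 1 is an eigenvalue of K and (I - K) is not invertible. The finite-dimensional Fredholm alternative says: either (I - K) is invertible, or ker(I - K) ≠ {0} and then range(I - K) = ker((I - K)^*)^⊥, with dim ker(I - K) = dim ker((I - K)^*). We are in the second case, so we need both kernels. Kernel of I - K: (I - K) u = u - u (v·u) = u - u = 0, so ker(I - K) = span{u} = span{(1, 3, -1, 2)} (it is exactly 1-dimensional because rank(I - K) = 3). Kernel of the adjoint: K is real, so (I - K)^* = I - K^T = I - v u^T, and (I - v u^T) v = v - v (u·v) = 0; hence ker((I - K)^*) = span{v} = span{(-1, -1, 1, 3)}. Therefore (I - K) x = y is solvable iff <y, v> = 0, i.e. iff -y_1 - y_2 + y_3 + 3y_4 = 0. When this holds, K y = u (v·y) = 0, so (I - K) y = y and x = y is a particular solution; the full solution set is the line x = y + c·u = y + c·(1, 3, -1, 2), c ∈ C.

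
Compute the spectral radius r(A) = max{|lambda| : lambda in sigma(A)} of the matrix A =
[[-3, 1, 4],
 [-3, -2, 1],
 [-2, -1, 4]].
r(A) ≈ 3.0513

The eigenvalues of A are the roots of its characteristic polynomial. With M = A (coefficients from the trace, the sum of principal 2x2 minors, and det A):
  p(λ) = det(λ I - M) = λ^3 + λ^2 - 2λ - 27.
No integer candidate from the rational root theorem (±divisors of 27) is a root, so the roots are irrational. The cubic discriminant is Δ = -18567 < 0, so there is one real root and a complex-conjugate pair. p(2) = -19 and p(3) = 3 have opposite signs, so a root lies in (2, 3); Newton's method refines it to λ ≈ 2.9. Dividing out (λ - (2.9)) leaves approximately λ^2 + 3.9λ + 9.3102. For λ^2 + 3.9λ + 9.3102 the discriminant is -22.0307. It is negative, so the remaining roots are the complex-conjugate pair λ ≈ -1.95 ± 2.3468i. Their product equals the constant term, so |λ|^2 ≈ 9.3102 and |λ| ≈ 3.0513.
Thus the eigenvalues (to 4 decimals) are 2.9 (modulus 2.9); -1.95 ± 2.3468i (modulus 3.0513). The spectral radius is the largest modulus: r(A) ≈ 3.0513. (Cross-check: r(A) ≤ ||A||_2 ≈ 7.1852; equality holds whenever A is normal, though it can also hold for some non-normal A.)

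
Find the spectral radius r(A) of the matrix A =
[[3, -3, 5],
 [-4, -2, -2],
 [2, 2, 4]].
r(A) ≈ 6.4667

The eigenvalues of A are the roots of its characteristic polynomial. With M = A (coefficients from the trace, the sum of principal 2x2 minors, and det A):
  p(λ) = det(λ I - M) = λ^3 - 5λ^2 - 20λ + 68.
No integer candidate from the rational root theorem (±divisors of 68) is a root, so the roots are irrational. The cubic discriminant is Δ = 73552 > 0, so there are three distinct real roots. p(-5) = -82 and p(-4) = 4 have opposite signs, so a root lies in (-5, -4); Newton's method refines it to λ ≈ -4.058. p(2) = 16 and p(3) = -10 have opposite signs, so a root lies in (2, 3); Newton's method refines it to λ ≈ 2.5913. p(6) = -16 and p(7) = 26 have opposite signs, so a root lies in (6, 7); Newton's method refines it to λ ≈ 6.4667. Check (Vieta): the three roots sum to 5, matching tr M = 5.
Thus the eigenvalues (to 4 decimals) are -4.058 (modulus 4.058); 2.5913 (modulus 2.5913); 6.4667 (modulus 6.4667). The spectral radius is the largest modulus: r(A) ≈ 6.4667. (Cross-check: r(A) ≤ ||A||_2 ≈ 8.3079; equality holds whenever A is normal, though it can also hold for some non-normal A.)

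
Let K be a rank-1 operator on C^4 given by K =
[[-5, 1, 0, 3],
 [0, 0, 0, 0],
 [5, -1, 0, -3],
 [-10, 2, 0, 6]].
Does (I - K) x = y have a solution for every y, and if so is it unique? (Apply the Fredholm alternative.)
(I - K) is singular (det(I - K) = 0, i.e. 1 ∈ sigma(K)). (I - K) x = y is solvable iff y ⊥ ker((I - K)^*) = span{(-5, 1, 0, 3)}, i.e. iff -5y_1 + y_2 + 3y_4 = 0. When solvable, the solutions are x = y + c·(1, 0, -1, 2), c arbitrary (ker(I - K) = span{(1, 0, -1, 2)}, dimension 1).

K has rank 1, so it is an outer product K = u v^T: every row of K is a multiple of one row vector. Reading off the entries, u = (1, 0, -1, 2) and v = (-5, 1, 0, 3) (row i of K equals u_i·v^T). A rank-one matrix u v^T satisfies K u = u (v·u) and kills the (3)-dimensional subspace v^⊥, so its characteristic polynomial is lambda^3 (lambda - v·u) with v·u = tr K = 1. Hence the eigenvalues of I - K are 1 (multiplicity 3) and 1 - (1) = 0, so det(I - K) = 0. (Direct check: I - K =
[[6, -1, 0, -3],
 [0, 1, 0, 0],
 [-5, 1, 1, 3],
 [10, -2, 0, -5]]
has determinant 0.) So 1 is an eigenvalue of K and (I - K) is not invertible. The finite-dimensional Fredholm alternative says: either (I - K) is invertible, or ker(I - K) ≠ {0} and then range(I - K) = ker((I - K)^*)^⊥, with dim ker(I - K) = dim ker((I - K)^*). We are in the second case, so we need both kernels. Kernel of I - K: (I - K) u = u - u (v·u) = u - u = 0, so ker(I - K) = span{u} = span{(1, 0, -1, 2)} (it is exactly 1-dimensional because rank(I - K) = 3). Kernel of the adjoint: K is real, so (I - K)^* = I - K^T = I - v u^T, and (I - v u^T) v = v - v (u·v) = 0; hence ker((I - K)^*) = span{v} = span{(-5, 1, 0, 3)}. Therefore (I - K) x = y is solvable iff <y, v> = 0, i.e. iff -5y_1 + y_2 + 3y_4 = 0. When this holds, K y = u (v·y) = 0, so (I - K) y = y and x = y is a particular solution; the full solution set is the line x = y + c·u = y + c·(1, 0, -1, 2), c ∈ C.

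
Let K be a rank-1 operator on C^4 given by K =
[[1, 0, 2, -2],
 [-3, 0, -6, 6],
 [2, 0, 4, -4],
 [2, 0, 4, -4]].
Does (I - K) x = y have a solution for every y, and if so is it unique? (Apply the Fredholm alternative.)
(I - K) is singular (det(I - K) = 0, i.e. 1 ∈ sigma(K)). (I - K) x = y is solvable iff y ⊥ ker((I - K)^*) = span{(1, 0, 2, -2)}, i.e. iff y_1 + 2y_3 - 2y_4 = 0. When solvable, the solutions are x = y + c·(1, -3, 2, 2), c arbitrary (ker(I - K) = span{(1, -3, 2, 2)}, dimension 1).

K has rank 1, so it is an outer product K = u v^T: every row of K is a multiple of one row vector. Reading off the entries, u = (1, -3, 2, 2) and v = (1, 0, 2, -2) (row i of K equals u_i·v^T). A rank-one matrix u v^T satisfies K u = u (v·u) and kills the (3)-dimensional subspace v^⊥, so its characteristic polynomial is lambda^3 (lambda - v·u) with v·u = tr K = 1. Hence the eigenvalues of I - K are 1 (multiplicity 3) and 1 - (1) = 0, so det(I - K) = 0. (Direct check: I - K =
[[0, 0, -2, 2],
 [3, 1, 6, -6],
 [-2, 0, -3, 4],
 [-2, 0, -4, 5]]
has determinant 0.) So 1 is an eigenvalue of K and (I - K) is not invertible. The finite-dimensional Fredholm alternative says: either (I - K) is invertible, or ker(I - K) ≠ {0} and then range(I - K) = ker((I - K)^*)^⊥, with dim ker(I - K) = dim ker((I - K)^*). We are in the second case, so we need both kernels. Kernel of I - K: (I - K) u = u - u (v·u) = u - u = 0, so ker(I - K) = span{u} = span{(1, -3, 2, 2)} (it is exactly 1-dimensional because rank(I - K) = 3). Kernel of the adjoint: K is real, so (I - K)^* = I - K^T = I - v u^T, and (I - v u^T) v = v - v (u·v) = 0; hence ker((I - K)^*) = span{v} = span{(1, 0, 2, -2)}. Therefore (I - K) x = y is solvable iff <y, v> = 0, i.e. iff y_1 + 2y_3 - 2y_4 = 0. When this holds, K y = u (v·y) = 0, so (I - K) y = y and x = y is a particular solution; the full solution set is the line x = y + c·u = y + c·(1, -3, 2, 2), c ∈ C.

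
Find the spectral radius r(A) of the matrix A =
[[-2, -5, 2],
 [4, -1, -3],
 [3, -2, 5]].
r(A) ≈ 6.4935

The eigenvalues of A are the roots of its characteristic polynomial. With M = A (coefficients from the trace, the sum of principal 2x2 minors, and det A):
  p(λ) = det(λ I - M) = λ^3 - 2λ^2 - 5λ - 157.
No integer candidate from the rational root theorem (±divisors of 157) is a root, so the roots are irrational. The cubic discriminant is Δ = -698207 < 0, so there is one real root and a complex-conjugate pair. p(6) = -43 and p(7) = 53 have opposite signs, so a root lies in (6, 7); Newton's method refines it to λ ≈ 6.4935. Dividing out (λ - (6.4935)) leaves approximately λ^2 + 4.4935λ + 24.1782. For λ^2 + 4.4935λ + 24.1782 the discriminant is -76.5214. It is negative, so the remaining roots are the complex-conjugate pair λ ≈ -2.2467 ± 4.3738i. Their product equals the constant term, so |λ|^2 ≈ 24.1782 and |λ| ≈ 4.9171.
Thus the eigenvalues (to 4 decimals) are 6.4935 (modulus 6.4935); -2.2467 ± 4.3738i (modulus 4.9171). The spectral radius is the largest modulus: r(A) ≈ 6.4935. (Cross-check: r(A) ≤ ||A||_2 ≈ 7.1758; equality holds whenever A is normal, though it can also hold for some non-normal A.)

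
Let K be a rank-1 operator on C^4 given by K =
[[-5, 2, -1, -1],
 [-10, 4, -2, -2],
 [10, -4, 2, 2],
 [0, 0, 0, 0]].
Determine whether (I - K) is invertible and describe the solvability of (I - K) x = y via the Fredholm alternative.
(I - K) is singular (det(I - K) = 0, i.e. 1 ∈ sigma(K)). (I - K) x = y is solvable iff y ⊥ ker((I - K)^*) = span{(-5, 2, -1, -1)}, i.e. iff -5y_1 + 2y_2 - y_3 - y_4 = 0. When solvable, the solutions are x = y + c·(1, 2, -2, 0), c arbitrary (ker(I - K) = span{(1, 2, -2, 0)}, dimension 1).

K has rank 1, so it is an outer product K = u v^T: every row of K is a multiple of one row vector. Reading off the entries, u = (1, 2, -2, 0) and v = (-5, 2, -1, -1) (row i of K equals u_i·v^T). A rank-one matrix u v^T satisfies K u = u (v·u) and kills the (3)-dimensional subspace v^⊥, so its characteristic polynomial is lambda^3 (lambda - v·u) with v·u = tr K = 1. Hence the eigenvalues of I - K are 1 (multiplicity 3) and 1 - (1) = 0, so det(I - K) = 0. (Direct check: I - K =
[[6, -2, 1, 1],
 [10, -3, 2, 2],
 [-10, 4, -1, -2],
 [0, 0, 0, 1]]
has determinant 0.) So 1 is an eigenvalue of K and (I - K) is not invertible. The finite-dimensional Fredholm alternative says: either (I - K) is invertible, or ker(I - K) ≠ {0} and then range(I - K) = ker((I - K)^*)^⊥, with dim ker(I - K) = dim ker((I - K)^*). We are in the second case, so we need both kernels. Kernel of I - K: (I - K) u = u - u (v·u) = u - u = 0, so ker(I - K) = span{u} = span{(1, 2, -2, 0)} (it is exactly 1-dimensional because rank(I - K) = 3). Kernel of the adjoint: K is real, so (I - K)^* = I - K^T = I - v u^T, and (I - v u^T) v = v - v (u·v) = 0; hence ker((I - K)^*) = span{v} = span{(-5, 2, -1, -1)}. Therefore (I - K) x = y is solvable iff <y, v> = 0, i.e. iff -5y_1 + 2y_2 - y_3 - y_4 = 0. When this holds, K y = u (v·y) = 0, so (I - K) y = y and x = y is a particular solution; the full solution set is the line x = y + c·u = y + c·(1, 2, -2, 0), c ∈ C.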